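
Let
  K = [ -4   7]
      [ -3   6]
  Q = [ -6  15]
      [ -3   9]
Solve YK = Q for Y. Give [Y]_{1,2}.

6

K is on the right of Y, so right-multiply by K⁻¹: Y = QK⁻¹.
det K = -3; the adjugate gives K⁻¹ = [[-2, 7/3], [-1, 4/3]].
Y = QK⁻¹ = [[-6, 15], [-3, 9]] · [[-2, 7/3], [-1, 4/3]] = [[-3, 6], [-3, 5]].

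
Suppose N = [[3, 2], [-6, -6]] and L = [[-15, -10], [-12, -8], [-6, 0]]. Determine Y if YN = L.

N is on the right of Y, so right-multiply by N⁻¹: Y = LN⁻¹.
N has determinant -6; N⁻¹ = [[1, 1/3], [-1, -1/2]].
Y = LN⁻¹ = [[-15, -10], [-12, -8], [-6, 0]] · [[1, 1/3], [-1, -1/2]] = [[-5, 0], [-4, 0], [-6, -2]].

Y = [[-5, 0], [-4, 0], [-6, -2]]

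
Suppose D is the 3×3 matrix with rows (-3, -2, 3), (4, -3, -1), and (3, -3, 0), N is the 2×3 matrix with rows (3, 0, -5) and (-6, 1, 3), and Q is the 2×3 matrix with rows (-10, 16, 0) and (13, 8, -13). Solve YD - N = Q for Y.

Y = [[-2, -1, -3], [-3, 1, -2]]

YD = Q + N = [[-7, 16, -5], [7, 9, -10]].
Right-multiplying both sides by D⁻¹ gives Y = (Q + N)D⁻¹.
D has determinant 6; D⁻¹ = [[-1/2, -3/2, 11/6], [-1/2, -3/2, 3/2], [-1/2, -5/2, 17/6]].
Y = (Q + N)D⁻¹ = [[-2, -1, -3], [-3, 1, -2]].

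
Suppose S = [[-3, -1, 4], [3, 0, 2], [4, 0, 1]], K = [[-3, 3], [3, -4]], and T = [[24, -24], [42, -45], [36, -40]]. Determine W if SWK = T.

W = S⁻¹TK⁻¹ (apply S⁻¹ on the left and K⁻¹ on the right).
det S = -5, so S⁻¹ = [[0, -1/5, 2/5], [-1, 19/5, -18/5], [0, 4/5, -3/5]].
det K = 3, so K⁻¹ = [[-4/3, -1], [-1, -1]].
S⁻¹T = [[6, -7], [6, -3], [12, -12]].
W = (S⁻¹T)K⁻¹ = [[-1, 1], [-5, -3], [-4, 0]].

W = [[-1, 1], [-5, -3], [-4, 0]]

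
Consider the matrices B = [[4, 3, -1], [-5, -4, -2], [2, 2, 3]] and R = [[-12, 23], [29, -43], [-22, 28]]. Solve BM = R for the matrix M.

M = [[-1, 3], [-4, 5], [-4, 4]]

Since B multiplies M on the left, M = B⁻¹R.
det B = 3, so B⁻¹ = [[-8/3, -11/3, -10/3], [11/3, 14/3, 13/3], [-2/3, -2/3, -1/3]].
M = B⁻¹R = [[-8/3, -11/3, -10/3], [11/3, 14/3, 13/3], [-2/3, -2/3, -1/3]] · [[-12, 23], [29, -43], [-22, 28]] = [[-1, 3], [-4, 5], [-4, 4]].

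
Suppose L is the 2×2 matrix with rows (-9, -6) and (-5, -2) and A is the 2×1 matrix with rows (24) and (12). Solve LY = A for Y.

Y = [[-2], [-1]]

L is on the left of Y, so left-multiply by L⁻¹: Y = L⁻¹A.
det L = -12; the adjugate gives L⁻¹ = [[1/6, -1/2], [-5/12, 3/4]].
Y = L⁻¹A = [[1/6, -1/2], [-5/12, 3/4]] · [[24], [12]] = [[-2], [-1]].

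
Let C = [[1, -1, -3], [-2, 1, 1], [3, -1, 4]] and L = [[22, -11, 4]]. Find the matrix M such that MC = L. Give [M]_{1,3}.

5

Right-multiplying both sides by C⁻¹ gives M = LC⁻¹.
det C = -3, so C⁻¹ = [[-5/3, -7/3, -2/3], [-11/3, -13/3, -5/3], [1/3, 2/3, 1/3]].
M = LC⁻¹ = [[22, -11, 4]] · [[-5/3, -7/3, -2/3], [-11/3, -13/3, -5/3], [1/3, 2/3, 1/3]] = [[5, -1, 5]].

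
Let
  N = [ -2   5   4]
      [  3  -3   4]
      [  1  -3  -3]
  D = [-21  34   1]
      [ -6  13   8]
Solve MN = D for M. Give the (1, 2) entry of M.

-4

Right-multiplying both sides by N⁻¹ gives M = DN⁻¹.
det N = -1; the adjugate gives N⁻¹ = [[-21, -3, -32], [-13, -2, -20], [6, 1, 9]].
M = DN⁻¹ = [[-21, 34, 1], [-6, 13, 8]] · [[-21, -3, -32], [-13, -2, -20], [6, 1, 9]] = [[5, -4, 1], [5, 0, 4]].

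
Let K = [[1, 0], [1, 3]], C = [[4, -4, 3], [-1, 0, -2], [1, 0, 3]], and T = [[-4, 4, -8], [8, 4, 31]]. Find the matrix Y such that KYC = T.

Y = [[-1, -5, -5], [0, 1, 5]]

Isolating Y: multiply by K⁻¹ from the left and C⁻¹ from the right, so Y = K⁻¹TC⁻¹.
K has determinant 3; K⁻¹ = [[1, 0], [-1/3, 1/3]].
C has determinant -4; C⁻¹ = [[0, -3, -2], [-1/4, -9/4, -5/4], [0, 1, 1]].
K⁻¹T = [[-4, 4, -8], [4, 0, 13]].
Y = (K⁻¹T)C⁻¹ = [[-1, -5, -5], [0, 1, 5]].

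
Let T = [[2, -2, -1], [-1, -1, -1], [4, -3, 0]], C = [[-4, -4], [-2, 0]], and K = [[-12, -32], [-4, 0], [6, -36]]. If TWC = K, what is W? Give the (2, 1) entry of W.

1

Left-multiply by T⁻¹ and right-multiply by C⁻¹: W = T⁻¹KC⁻¹.
det T = -5; the adjugate gives T⁻¹ = [[3/5, -3/5, -1/5], [4/5, -4/5, -3/5], [-7/5, 2/5, 4/5]].
C has determinant -8; C⁻¹ = [[0, -1/2], [-1/4, 1/2]].
T⁻¹K = [[-6, -12], [-10, -4], [20, 16]].
W = (T⁻¹K)C⁻¹ = [[3, -3], [1, 3], [-4, -2]].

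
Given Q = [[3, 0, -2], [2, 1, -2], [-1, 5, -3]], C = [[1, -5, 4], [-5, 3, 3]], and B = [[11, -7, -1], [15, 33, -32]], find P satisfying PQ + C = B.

P = [[1, 3, -1], [5, 5, 5]]

PQ = B − C = [[10, -2, -5], [20, 30, -35]].
Right-multiplying both sides by Q⁻¹ gives P = (B − C)Q⁻¹.
det Q = -1, so Q⁻¹ = [[-7, 10, -2], [-8, 11, -2], [-11, 15, -3]].
P = (B − C)Q⁻¹ = [[1, 3, -1], [5, 5, 5]].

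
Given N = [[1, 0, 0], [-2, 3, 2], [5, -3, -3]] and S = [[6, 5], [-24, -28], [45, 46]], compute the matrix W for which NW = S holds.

Since N multiplies W on the left, W = N⁻¹S.
det N = -3; the adjugate gives N⁻¹ = [[1, 0, 0], [-4/3, 1, 2/3], [3, -1, -1]].
W = N⁻¹S = [[1, 0, 0], [-4/3, 1, 2/3], [3, -1, -1]] · [[6, 5], [-24, -28], [45, 46]] = [[6, 5], [-2, -4], [-3, -3]].

W = [[6, 5], [-2, -4], [-3, -3]]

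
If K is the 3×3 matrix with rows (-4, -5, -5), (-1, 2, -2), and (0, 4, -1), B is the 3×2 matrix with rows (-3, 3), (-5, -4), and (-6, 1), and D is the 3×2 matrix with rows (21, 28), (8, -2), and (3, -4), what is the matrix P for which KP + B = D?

P = [[-1, 0], [1, -2], [-5, -3]]

KP = D − B = [[24, 25], [13, 2], [9, -5]].
Left-multiplying both sides by K⁻¹ gives P = K⁻¹(D − B).
det K = 1; the adjugate gives K⁻¹ = [[6, -25, 20], [-1, 4, -3], [-4, 16, -13]].
P = K⁻¹(D − B) = [[-1, 0], [1, -2], [-5, -3]].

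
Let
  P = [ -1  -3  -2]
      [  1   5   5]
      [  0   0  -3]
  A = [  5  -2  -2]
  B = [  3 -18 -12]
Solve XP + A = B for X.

XP = B − A = [[-2, -16, -10]].
Since P sits to the right of X, X = (B − A)P⁻¹.
det P = 6, so P⁻¹ = [[-5/2, -3/2, -5/6], [1/2, 1/2, 1/2], [0, 0, -1/3]].
X = (B − A)P⁻¹ = [[-3, -5, -3]].

X = [[-3, -5, -3]]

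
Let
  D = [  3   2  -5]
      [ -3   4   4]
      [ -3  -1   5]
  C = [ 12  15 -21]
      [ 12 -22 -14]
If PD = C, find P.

P = [[6, 1, 1], [4, -6, 6]]

D is on the right of P, so right-multiply by D⁻¹: P = CD⁻¹.
det D = 3, so D⁻¹ = [[8, -5/3, 28/3], [1, 0, 1], [5, -1, 6]].
P = CD⁻¹ = [[12, 15, -21], [12, -22, -14]] · [[8, -5/3, 28/3], [1, 0, 1], [5, -1, 6]] = [[6, 1, 1], [4, -6, 6]].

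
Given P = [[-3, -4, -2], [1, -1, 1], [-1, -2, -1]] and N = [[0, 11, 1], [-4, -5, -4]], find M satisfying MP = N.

Since P sits to the right of M, M = NP⁻¹.
det P = -3; the adjugate gives P⁻¹ = [[-1, 0, 2], [0, -1/3, -1/3], [1, 2/3, -7/3]].
M = NP⁻¹ = [[0, 11, 1], [-4, -5, -4]] · [[-1, 0, 2], [0, -1/3, -1/3], [1, 2/3, -7/3]] = [[1, -3, -6], [0, -1, 3]].

M = [[1, -3, -6], [0, -1, 3]]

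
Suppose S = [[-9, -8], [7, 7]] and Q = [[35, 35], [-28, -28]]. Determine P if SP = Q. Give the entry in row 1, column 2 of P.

-3

Since S multiplies P on the left, P = S⁻¹Q.
det S = -7; the adjugate gives S⁻¹ = [[-1, -8/7], [1, 9/7]].
P = S⁻¹Q = [[-1, -8/7], [1, 9/7]] · [[35, 35], [-28, -28]] = [[-3, -3], [-1, -1]].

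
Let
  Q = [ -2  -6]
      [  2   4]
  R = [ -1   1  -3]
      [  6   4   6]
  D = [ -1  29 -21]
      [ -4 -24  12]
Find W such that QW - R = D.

QW = D + R = [[-2, 30, -24], [2, -20, 18]].
Since Q multiplies W on the left, W = Q⁻¹(D + R).
det Q = 4; the adjugate gives Q⁻¹ = [[1, 3/2], [-1/2, -1/2]].
W = Q⁻¹(D + R) = [[1, 0, 3], [0, -5, 3]].

W = [[1, 0, 3], [0, -5, 3]]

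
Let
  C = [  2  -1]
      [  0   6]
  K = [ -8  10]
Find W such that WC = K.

Right-multiplying both sides by C⁻¹ gives W = KC⁻¹.
det C = 12; the adjugate gives C⁻¹ = [[1/2, 1/12], [0, 1/6]].
W = KC⁻¹ = [[-8, 10]] · [[1/2, 1/12], [0, 1/6]] = [[-4, 1]].

W = [[-4, 1]]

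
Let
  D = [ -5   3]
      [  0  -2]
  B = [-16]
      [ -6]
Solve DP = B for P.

P = [[5], [3]]

Left-multiplying both sides by D⁻¹ gives P = D⁻¹B.
det D = 10; the adjugate gives D⁻¹ = [[-1/5, -3/10], [0, -1/2]].
P = D⁻¹B = [[-1/5, -3/10], [0, -1/2]] · [[-16], [-6]] = [[5], [3]].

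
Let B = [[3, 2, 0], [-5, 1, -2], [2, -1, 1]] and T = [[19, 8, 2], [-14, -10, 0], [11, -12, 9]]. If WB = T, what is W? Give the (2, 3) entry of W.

Since B sits to the right of W, W = TB⁻¹.
B has determinant -1; B⁻¹ = [[1, 2, 4], [-1, -3, -6], [-3, -7, -13]].
W = TB⁻¹ = [[19, 8, 2], [-14, -10, 0], [11, -12, 9]] · [[1, 2, 4], [-1, -3, -6], [-3, -7, -13]] = [[5, 0, 2], [-4, 2, 4], [-4, -5, -1]].

4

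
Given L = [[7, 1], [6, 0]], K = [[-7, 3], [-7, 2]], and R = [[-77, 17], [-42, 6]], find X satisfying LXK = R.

X = [[-1, 2], [2, 2]]

Isolating X: multiply by L⁻¹ from the left and K⁻¹ from the right, so X = L⁻¹RK⁻¹.
det L = -6; the adjugate gives L⁻¹ = [[0, 1/6], [1, -7/6]].
det K = 7; the adjugate gives K⁻¹ = [[2/7, -3/7], [1, -1]].
L⁻¹R = [[-7, 1], [-28, 10]].
X = (L⁻¹R)K⁻¹ = [[-1, 2], [2, 2]].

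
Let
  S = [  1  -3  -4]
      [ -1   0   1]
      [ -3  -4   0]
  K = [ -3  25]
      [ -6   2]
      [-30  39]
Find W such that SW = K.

W = [[6, -5], [3, -6], [0, -3]]

Left-multiplying both sides by S⁻¹ gives W = S⁻¹K.
S has determinant -3; S⁻¹ = [[-4/3, -16/3, 1], [1, 4, -1], [-4/3, -13/3, 1]].
W = S⁻¹K = [[-4/3, -16/3, 1], [1, 4, -1], [-4/3, -13/3, 1]] · [[-3, 25], [-6, 2], [-30, 39]] = [[6, -5], [3, -6], [0, -3]].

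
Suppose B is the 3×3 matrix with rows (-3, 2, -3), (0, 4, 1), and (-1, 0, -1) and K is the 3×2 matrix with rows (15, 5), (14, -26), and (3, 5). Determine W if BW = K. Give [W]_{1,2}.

Left-multiplying both sides by B⁻¹ gives W = B⁻¹K.
det B = -2, so B⁻¹ = [[2, -1, -7], [1/2, 0, -3/2], [-2, 1, 6]].
W = B⁻¹K = [[2, -1, -7], [1/2, 0, -3/2], [-2, 1, 6]] · [[15, 5], [14, -26], [3, 5]] = [[-5, 1], [3, -5], [2, -6]].

1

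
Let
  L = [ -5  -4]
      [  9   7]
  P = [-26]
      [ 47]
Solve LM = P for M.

Since L multiplies M on the left, M = L⁻¹P.
L has determinant 1; L⁻¹ = [[7, 4], [-9, -5]].
M = L⁻¹P = [[7, 4], [-9, -5]] · [[-26], [47]] = [[6], [-1]].

M = [[6], [-1]]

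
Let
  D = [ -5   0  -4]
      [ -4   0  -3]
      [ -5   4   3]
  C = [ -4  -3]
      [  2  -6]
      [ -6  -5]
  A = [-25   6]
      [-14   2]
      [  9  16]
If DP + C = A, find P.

DP = A − C = [[-21, 9], [-16, 8], [15, 21]].
D is on the left of P, so left-multiply by D⁻¹: P = D⁻¹(A − C).
D has determinant 4; D⁻¹ = [[3, -4, 0], [27/4, -35/4, 1/4], [-4, 5, 0]].
P = D⁻¹(A − C) = [[1, -5], [2, -4], [4, 4]].

P = [[1, -5], [2, -4], [4, 4]]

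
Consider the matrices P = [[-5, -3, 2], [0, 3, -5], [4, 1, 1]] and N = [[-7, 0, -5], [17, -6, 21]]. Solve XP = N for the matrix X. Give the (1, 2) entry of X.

P is on the right of X, so right-multiply by P⁻¹: X = NP⁻¹.
P has determinant -4; P⁻¹ = [[-2, -5/4, -9/4], [5, 13/4, 25/4], [3, 7/4, 15/4]].
X = NP⁻¹ = [[-7, 0, -5], [17, -6, 21]] · [[-2, -5/4, -9/4], [5, 13/4, 25/4], [3, 7/4, 15/4]] = [[-1, 0, -3], [-1, -4, 3]].

0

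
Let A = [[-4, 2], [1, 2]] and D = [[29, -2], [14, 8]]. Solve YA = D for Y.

Right-multiplying both sides by A⁻¹ gives Y = DA⁻¹.
A has determinant -10; A⁻¹ = [[-1/5, 1/5], [1/10, 2/5]].
Y = DA⁻¹ = [[29, -2], [14, 8]] · [[-1/5, 1/5], [1/10, 2/5]] = [[-6, 5], [-2, 6]].

Y = [[-6, 5], [-2, 6]]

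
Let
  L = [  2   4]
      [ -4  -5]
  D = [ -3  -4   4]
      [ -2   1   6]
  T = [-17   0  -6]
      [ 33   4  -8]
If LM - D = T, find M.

LM = T + D = [[-20, -4, -2], [31, 5, -2]].
Since L multiplies M on the left, M = L⁻¹(T + D).
det L = 6; the adjugate gives L⁻¹ = [[-5/6, -2/3], [2/3, 1/3]].
M = L⁻¹(T + D) = [[-4, 0, 3], [-3, -1, -2]].

M = [[-4, 0, 3], [-3, -1, -2]]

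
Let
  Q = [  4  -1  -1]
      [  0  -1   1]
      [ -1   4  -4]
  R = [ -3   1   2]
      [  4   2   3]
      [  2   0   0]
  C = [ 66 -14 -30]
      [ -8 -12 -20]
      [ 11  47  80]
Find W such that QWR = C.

W = [[-3, 2, 2], [5, 5, 4], [1, 1, 2]]

W = Q⁻¹CR⁻¹ (apply Q⁻¹ on the left and R⁻¹ on the right).
det Q = 2, so Q⁻¹ = [[0, -4, -1], [-1/2, -17/2, -2], [-1/2, -15/2, -2]].
R has determinant -2; R⁻¹ = [[0, 0, 1/2], [-3, 2, -17/2], [2, -1, 5]].
Q⁻¹C = [[21, 1, 0], [13, 15, 25], [5, 3, 5]].
W = (Q⁻¹C)R⁻¹ = [[-3, 2, 2], [5, 5, 4], [1, 1, 2]].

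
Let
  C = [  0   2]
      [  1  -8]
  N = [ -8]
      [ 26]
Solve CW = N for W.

Left-multiplying both sides by C⁻¹ gives W = C⁻¹N.
C has determinant -2; C⁻¹ = [[4, 1], [1/2, 0]].
W = C⁻¹N = [[4, 1], [1/2, 0]] · [[-8], [26]] = [[-6], [-4]].

W = [[-6], [-4]]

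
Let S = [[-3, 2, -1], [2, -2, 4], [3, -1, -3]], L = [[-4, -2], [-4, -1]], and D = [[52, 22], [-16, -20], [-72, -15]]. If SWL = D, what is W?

Isolating W: multiply by S⁻¹ from the left and L⁻¹ from the right, so W = S⁻¹DL⁻¹.
S has determinant 2; S⁻¹ = [[5, 7/2, 3], [9, 6, 5], [2, 3/2, 1]].
L has determinant -4; L⁻¹ = [[1/4, -1/2], [-1, 1]].
S⁻¹D = [[-12, -5], [12, 3], [8, -1]].
W = (S⁻¹D)L⁻¹ = [[2, 1], [0, -3], [3, -5]].

W = [[2, 1], [0, -3], [3, -5]]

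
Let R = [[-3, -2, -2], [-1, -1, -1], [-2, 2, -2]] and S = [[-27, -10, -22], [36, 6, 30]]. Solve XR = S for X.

X = [[5, 6, 3], [-6, -6, -6]]

Right-multiplying both sides by R⁻¹ gives X = SR⁻¹.
det R = -4; the adjugate gives R⁻¹ = [[-1, 2, 0], [0, -1/2, 1/4], [1, -5/2, -1/4]].
X = SR⁻¹ = [[-27, -10, -22], [36, 6, 30]] · [[-1, 2, 0], [0, -1/2, 1/4], [1, -5/2, -1/4]] = [[5, 6, 3], [-6, -6, -6]].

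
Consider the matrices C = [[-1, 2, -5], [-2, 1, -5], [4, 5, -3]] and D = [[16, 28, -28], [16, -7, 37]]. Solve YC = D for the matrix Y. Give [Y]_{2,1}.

-4

Since C sits to the right of Y, Y = DC⁻¹.
det C = -4; the adjugate gives C⁻¹ = [[-11/2, 19/4, 5/4], [13/2, -23/4, -5/4], [7/2, -13/4, -3/4]].
Y = DC⁻¹ = [[16, 28, -28], [16, -7, 37]] · [[-11/2, 19/4, 5/4], [13/2, -23/4, -5/4], [7/2, -13/4, -3/4]] = [[-4, 6, 6], [-4, -4, 1]].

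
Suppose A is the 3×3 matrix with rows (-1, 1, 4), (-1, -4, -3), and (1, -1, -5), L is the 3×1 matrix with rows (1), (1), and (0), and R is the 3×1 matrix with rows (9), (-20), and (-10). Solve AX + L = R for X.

X = [[3], [3], [2]]

AX = R − L = [[8], [-21], [-10]].
A is on the left of X, so left-multiply by A⁻¹: X = A⁻¹(R − L).
det A = -5, so A⁻¹ = [[-17/5, -1/5, -13/5], [8/5, -1/5, 7/5], [-1, 0, -1]].
X = A⁻¹(R − L) = [[3], [3], [2]].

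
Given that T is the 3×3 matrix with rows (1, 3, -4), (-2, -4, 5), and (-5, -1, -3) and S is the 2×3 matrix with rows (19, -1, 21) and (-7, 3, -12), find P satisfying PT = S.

P = [[6, 6, -5], [-1, -2, 2]]

Since T sits to the right of P, P = ST⁻¹.
T has determinant -4; T⁻¹ = [[-17/4, -13/4, 1/4], [31/4, 23/4, -3/4], [9/2, 7/2, -1/2]].
P = ST⁻¹ = [[19, -1, 21], [-7, 3, -12]] · [[-17/4, -13/4, 1/4], [31/4, 23/4, -3/4], [9/2, 7/2, -1/2]] = [[6, 6, -5], [-1, -2, 2]].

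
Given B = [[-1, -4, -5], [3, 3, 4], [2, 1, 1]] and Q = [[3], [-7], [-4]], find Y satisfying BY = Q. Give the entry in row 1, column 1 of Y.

B is on the left of Y, so left-multiply by B⁻¹: Y = B⁻¹Q.
B has determinant -4; B⁻¹ = [[1/4, 1/4, 1/4], [-5/4, -9/4, 11/4], [3/4, 7/4, -9/4]].
Y = B⁻¹Q = [[1/4, 1/4, 1/4], [-5/4, -9/4, 11/4], [3/4, 7/4, -9/4]] · [[3], [-7], [-4]] = [[-2], [1], [-1]].

-2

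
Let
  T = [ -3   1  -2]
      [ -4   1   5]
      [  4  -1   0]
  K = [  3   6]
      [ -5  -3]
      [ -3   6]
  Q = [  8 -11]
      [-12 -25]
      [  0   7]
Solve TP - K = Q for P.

TP = Q + K = [[11, -5], [-17, -28], [-3, 13]].
Since T multiplies P on the left, P = T⁻¹(Q + K).
det T = 5; the adjugate gives T⁻¹ = [[1, 2/5, 7/5], [4, 8/5, 23/5], [0, 1/5, 1/5]].
P = T⁻¹(Q + K) = [[0, 2], [3, -5], [-4, -3]].

P = [[0, 2], [3, -5], [-4, -3]]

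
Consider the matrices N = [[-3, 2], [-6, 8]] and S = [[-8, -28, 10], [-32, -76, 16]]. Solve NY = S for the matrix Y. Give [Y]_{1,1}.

0

N is on the left of Y, so left-multiply by N⁻¹: Y = N⁻¹S.
det N = -12, so N⁻¹ = [[-2/3, 1/6], [-1/2, 1/4]].
Y = N⁻¹S = [[-2/3, 1/6], [-1/2, 1/4]] · [[-8, -28, 10], [-32, -76, 16]] = [[0, 6, -4], [-4, -5, -1]].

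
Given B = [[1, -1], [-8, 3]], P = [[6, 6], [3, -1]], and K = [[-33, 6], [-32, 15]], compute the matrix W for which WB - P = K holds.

WB = K + P = [[-27, 12], [-29, 14]].
Right-multiplying both sides by B⁻¹ gives W = (K + P)B⁻¹.
B has determinant -5; B⁻¹ = [[-3/5, -1/5], [-8/5, -1/5]].
W = (K + P)B⁻¹ = [[-3, 3], [-5, 3]].

W = [[-3, 3], [-5, 3]]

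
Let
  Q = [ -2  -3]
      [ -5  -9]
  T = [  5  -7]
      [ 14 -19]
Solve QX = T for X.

Left-multiplying both sides by Q⁻¹ gives X = Q⁻¹T.
Q has determinant 3; Q⁻¹ = [[-3, 1], [5/3, -2/3]].
X = Q⁻¹T = [[-3, 1], [5/3, -2/3]] · [[5, -7], [14, -19]] = [[-1, 2], [-1, 1]].

X = [[-1, 2], [-1, 1]]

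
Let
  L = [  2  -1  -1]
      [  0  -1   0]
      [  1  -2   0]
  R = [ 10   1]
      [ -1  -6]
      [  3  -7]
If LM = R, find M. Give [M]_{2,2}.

Since L multiplies M on the left, M = L⁻¹R.
L has determinant -1; L⁻¹ = [[0, -2, 1], [0, -1, 0], [-1, -3, 2]].
M = L⁻¹R = [[0, -2, 1], [0, -1, 0], [-1, -3, 2]] · [[10, 1], [-1, -6], [3, -7]] = [[5, 5], [1, 6], [-1, 3]].

6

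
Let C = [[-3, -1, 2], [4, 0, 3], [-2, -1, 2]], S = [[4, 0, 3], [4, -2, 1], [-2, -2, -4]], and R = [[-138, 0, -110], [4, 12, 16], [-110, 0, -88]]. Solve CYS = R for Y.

Left-multiply by C⁻¹ and right-multiply by S⁻¹: Y = C⁻¹RS⁻¹.
det C = -3, so C⁻¹ = [[-1, 0, 1], [14/3, 2/3, -17/3], [4/3, 1/3, -4/3]].
S has determinant 4; S⁻¹ = [[5/2, -3/2, 3/2], [7/2, -5/2, 2], [-3, 2, -2]].
C⁻¹R = [[28, 0, 22], [-18, 8, -4], [-36, 4, -24]].
Y = (C⁻¹R)S⁻¹ = [[4, 2, -2], [-5, -1, -3], [-4, -4, 2]].

Y = [[4, 2, -2], [-5, -1, -3], [-4, -4, 2]]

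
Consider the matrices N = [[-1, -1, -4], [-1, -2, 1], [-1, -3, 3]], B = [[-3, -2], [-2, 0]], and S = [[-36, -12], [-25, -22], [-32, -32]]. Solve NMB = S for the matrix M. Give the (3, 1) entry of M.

0

Isolating M: multiply by N⁻¹ from the left and B⁻¹ from the right, so M = N⁻¹SB⁻¹.
det N = -3, so N⁻¹ = [[1, -5, 3], [-2/3, 7/3, -5/3], [-1/3, 2/3, -1/3]].
B has determinant -4; B⁻¹ = [[0, -1/2], [-1/2, 3/4]].
N⁻¹S = [[-7, 2], [19, 10], [6, 0]].
M = (N⁻¹S)B⁻¹ = [[-1, 5], [-5, -2], [0, -3]].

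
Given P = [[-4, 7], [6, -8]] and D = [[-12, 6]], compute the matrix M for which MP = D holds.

Since P sits to the right of M, M = DP⁻¹.
det P = -10, so P⁻¹ = [[4/5, 7/10], [3/5, 2/5]].
M = DP⁻¹ = [[-12, 6]] · [[4/5, 7/10], [3/5, 2/5]] = [[-6, -6]].

M = [[-6, -6]]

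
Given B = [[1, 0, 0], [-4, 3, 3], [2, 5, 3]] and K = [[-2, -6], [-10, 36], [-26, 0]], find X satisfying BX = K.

X = [[-2, -6], [-2, 0], [-4, 4]]

Since B multiplies X on the left, X = B⁻¹K.
B has determinant -6; B⁻¹ = [[1, 0, 0], [-3, -1/2, 1/2], [13/3, 5/6, -1/2]].
X = B⁻¹K = [[1, 0, 0], [-3, -1/2, 1/2], [13/3, 5/6, -1/2]] · [[-2, -6], [-10, 36], [-26, 0]] = [[-2, -6], [-2, 0], [-4, 4]].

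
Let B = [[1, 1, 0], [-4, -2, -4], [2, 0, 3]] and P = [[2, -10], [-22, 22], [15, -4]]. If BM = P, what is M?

B is on the left of M, so left-multiply by B⁻¹: M = B⁻¹P.
det B = -2; the adjugate gives B⁻¹ = [[3, 3/2, 2], [-2, -3/2, -2], [-2, -1, -1]].
M = B⁻¹P = [[3, 3/2, 2], [-2, -3/2, -2], [-2, -1, -1]] · [[2, -10], [-22, 22], [15, -4]] = [[3, -5], [-1, -5], [3, 2]].

M = [[3, -5], [-1, -5], [3, 2]]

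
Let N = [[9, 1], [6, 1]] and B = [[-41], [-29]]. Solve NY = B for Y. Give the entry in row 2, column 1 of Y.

-5

Since N multiplies Y on the left, Y = N⁻¹B.
N has determinant 3; N⁻¹ = [[1/3, -1/3], [-2, 3]].
Y = N⁻¹B = [[1/3, -1/3], [-2, 3]] · [[-41], [-29]] = [[-4], [-5]].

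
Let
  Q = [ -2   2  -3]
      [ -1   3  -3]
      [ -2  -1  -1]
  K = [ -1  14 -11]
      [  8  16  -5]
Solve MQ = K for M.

Q is on the right of M, so right-multiply by Q⁻¹: M = KQ⁻¹.
Q has determinant 1; Q⁻¹ = [[-6, 5, 3], [5, -4, -3], [7, -6, -4]].
M = KQ⁻¹ = [[-1, 14, -11], [8, 16, -5]] · [[-6, 5, 3], [5, -4, -3], [7, -6, -4]] = [[-1, 5, -1], [-3, 6, -4]].

M = [[-1, 5, -1], [-3, 6, -4]]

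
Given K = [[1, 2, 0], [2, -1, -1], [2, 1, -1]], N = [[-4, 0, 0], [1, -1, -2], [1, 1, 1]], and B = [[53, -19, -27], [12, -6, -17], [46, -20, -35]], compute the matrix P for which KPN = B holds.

Isolating P: multiply by K⁻¹ from the left and N⁻¹ from the right, so P = K⁻¹BN⁻¹.
det K = 2; the adjugate gives K⁻¹ = [[1, 1, -1], [0, -1/2, 1/2], [2, 3/2, -5/2]].
det N = -4; the adjugate gives N⁻¹ = [[-1/4, 0, 0], [3/4, 1, 2], [-1/2, -1, -1]].
K⁻¹B = [[19, -5, -9], [17, -7, -9], [9, 3, 8]].
P = (K⁻¹B)N⁻¹ = [[-4, 4, -1], [-5, 2, -5], [-4, -5, -2]].

P = [[-4, 4, -1], [-5, 2, -5], [-4, -5, -2]]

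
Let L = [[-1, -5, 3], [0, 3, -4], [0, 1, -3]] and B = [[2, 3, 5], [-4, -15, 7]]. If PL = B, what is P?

P = [[-2, -2, -1], [4, 2, -1]]

Since L sits to the right of P, P = BL⁻¹.
det L = 5, so L⁻¹ = [[-1, -12/5, 11/5], [0, 3/5, -4/5], [0, 1/5, -3/5]].
P = BL⁻¹ = [[2, 3, 5], [-4, -15, 7]] · [[-1, -12/5, 11/5], [0, 3/5, -4/5], [0, 1/5, -3/5]] = [[-2, -2, -1], [4, 2, -1]].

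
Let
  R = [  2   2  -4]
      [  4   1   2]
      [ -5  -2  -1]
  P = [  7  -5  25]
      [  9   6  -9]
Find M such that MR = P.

Right-multiplying both sides by R⁻¹ gives M = PR⁻¹.
R has determinant 6; R⁻¹ = [[1/2, 5/3, 4/3], [-1, -11/3, -10/3], [-1/2, -1, -1]].
M = PR⁻¹ = [[7, -5, 25], [9, 6, -9]] · [[1/2, 5/3, 4/3], [-1, -11/3, -10/3], [-1/2, -1, -1]] = [[-4, 5, 1], [3, 2, 1]].

M = [[-4, 5, 1], [3, 2, 1]]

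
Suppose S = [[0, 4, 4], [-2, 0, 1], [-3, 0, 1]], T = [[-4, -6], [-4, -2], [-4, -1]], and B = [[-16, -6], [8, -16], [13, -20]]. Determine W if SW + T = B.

W = [[-5, 5], [-5, 4], [2, -4]]

SW = B − T = [[-12, 0], [12, -14], [17, -19]].
S is on the left of W, so left-multiply by S⁻¹: W = S⁻¹(B − T).
S has determinant -4; S⁻¹ = [[0, 1, -1], [1/4, -3, 2], [0, 3, -2]].
W = S⁻¹(B − T) = [[-5, 5], [-5, 4], [2, -4]].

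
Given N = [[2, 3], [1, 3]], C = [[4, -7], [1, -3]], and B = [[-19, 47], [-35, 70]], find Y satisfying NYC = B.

Isolating Y: multiply by N⁻¹ from the left and C⁻¹ from the right, so Y = N⁻¹BC⁻¹.
N has determinant 3; N⁻¹ = [[1, -1], [-1/3, 2/3]].
det C = -5; the adjugate gives C⁻¹ = [[3/5, -7/5], [1/5, -4/5]].
N⁻¹B = [[16, -23], [-17, 31]].
Y = (N⁻¹B)C⁻¹ = [[5, -4], [-4, -1]].

Y = [[5, -4], [-4, -1]]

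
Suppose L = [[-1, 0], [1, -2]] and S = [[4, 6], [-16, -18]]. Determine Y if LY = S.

Y = [[-4, -6], [6, 6]]

Left-multiplying both sides by L⁻¹ gives Y = L⁻¹S.
L has determinant 2; L⁻¹ = [[-1, 0], [-1/2, -1/2]].
Y = L⁻¹S = [[-1, 0], [-1/2, -1/2]] · [[4, 6], [-16, -18]] = [[-4, -6], [6, 6]].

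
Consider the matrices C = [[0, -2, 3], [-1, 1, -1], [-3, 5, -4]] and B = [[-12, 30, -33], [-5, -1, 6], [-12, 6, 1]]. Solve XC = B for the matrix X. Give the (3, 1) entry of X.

5

Since C sits to the right of X, X = BC⁻¹.
det C = -4; the adjugate gives C⁻¹ = [[-1/4, -7/4, 1/4], [1/4, -9/4, 3/4], [1/2, -3/2, 1/2]].
X = BC⁻¹ = [[-12, 30, -33], [-5, -1, 6], [-12, 6, 1]] · [[-1/4, -7/4, 1/4], [1/4, -9/4, 3/4], [1/2, -3/2, 1/2]] = [[-6, 3, 3], [4, 2, 1], [5, 6, 2]].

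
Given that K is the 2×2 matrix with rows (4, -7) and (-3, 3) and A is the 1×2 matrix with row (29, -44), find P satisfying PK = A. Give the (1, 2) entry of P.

K is on the right of P, so right-multiply by K⁻¹: P = AK⁻¹.
K has determinant -9; K⁻¹ = [[-1/3, -7/9], [-1/3, -4/9]].
P = AK⁻¹ = [[29, -44]] · [[-1/3, -7/9], [-1/3, -4/9]] = [[5, -3]].

-3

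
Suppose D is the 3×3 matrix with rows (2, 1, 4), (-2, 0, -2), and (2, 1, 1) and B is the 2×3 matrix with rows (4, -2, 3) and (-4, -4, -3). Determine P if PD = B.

P = [[-1, -4, -1], [-1, -2, -3]]

Since D sits to the right of P, P = BD⁻¹.
det D = -6; the adjugate gives D⁻¹ = [[-1/3, -1/2, 1/3], [1/3, 1, 2/3], [1/3, 0, -1/3]].
P = BD⁻¹ = [[4, -2, 3], [-4, -4, -3]] · [[-1/3, -1/2, 1/3], [1/3, 1, 2/3], [1/3, 0, -1/3]] = [[-1, -4, -1], [-1, -2, -3]].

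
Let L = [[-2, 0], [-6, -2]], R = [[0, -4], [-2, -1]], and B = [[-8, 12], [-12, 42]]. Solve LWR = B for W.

Isolating W: multiply by L⁻¹ from the left and R⁻¹ from the right, so W = L⁻¹BR⁻¹.
L has determinant 4; L⁻¹ = [[-1/2, 0], [3/2, -1/2]].
R has determinant -8; R⁻¹ = [[1/8, -1/2], [-1/4, 0]].
L⁻¹B = [[4, -6], [-6, -3]].
W = (L⁻¹B)R⁻¹ = [[2, -2], [0, 3]].

W = [[2, -2], [0, 3]]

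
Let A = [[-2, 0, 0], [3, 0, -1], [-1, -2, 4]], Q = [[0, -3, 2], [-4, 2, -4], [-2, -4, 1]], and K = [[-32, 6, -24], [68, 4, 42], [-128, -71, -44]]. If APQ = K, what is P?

Left-multiply by A⁻¹ and right-multiply by Q⁻¹: P = A⁻¹KQ⁻¹.
det A = 4, so A⁻¹ = [[-1/2, 0, 0], [-11/4, -2, -1/2], [-3/2, -1, 0]].
det Q = 4, so Q⁻¹ = [[-7/2, -5/4, 2], [3, 1, -2], [5, 3/2, -3]].
A⁻¹K = [[16, -3, 12], [16, 11, 4], [-20, -13, -6]].
P = (A⁻¹K)Q⁻¹ = [[-5, -5, 2], [-3, -3, -2], [1, 3, 4]].

P = [[-5, -5, 2], [-3, -3, -2], [1, 3, 4]]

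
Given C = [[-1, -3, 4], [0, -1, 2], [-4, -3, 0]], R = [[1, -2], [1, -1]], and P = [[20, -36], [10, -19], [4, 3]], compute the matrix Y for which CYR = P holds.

Y = [[1, -5], [1, 3], [5, 2]]

Y = C⁻¹PR⁻¹ (apply C⁻¹ on the left and R⁻¹ on the right).
det C = 2; the adjugate gives C⁻¹ = [[3, -6, -1], [-4, 8, 1], [-2, 9/2, 1/2]].
det R = 1; the adjugate gives R⁻¹ = [[-1, 2], [-1, 1]].
C⁻¹P = [[-4, 3], [4, -5], [7, -12]].
Y = (C⁻¹P)R⁻¹ = [[1, -5], [1, 3], [5, 2]].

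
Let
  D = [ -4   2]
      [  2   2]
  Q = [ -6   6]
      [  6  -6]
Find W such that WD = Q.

Right-multiplying both sides by D⁻¹ gives W = QD⁻¹.
det D = -12, so D⁻¹ = [[-1/6, 1/6], [1/6, 1/3]].
W = QD⁻¹ = [[-6, 6], [6, -6]] · [[-1/6, 1/6], [1/6, 1/3]] = [[2, 1], [-2, -1]].

W = [[2, 1], [-2, -1]]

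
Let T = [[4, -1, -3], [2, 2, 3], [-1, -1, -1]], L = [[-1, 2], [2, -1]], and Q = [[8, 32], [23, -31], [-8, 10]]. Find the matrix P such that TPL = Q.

P = [[2, 4], [-1, -3], [-5, 1]]

Isolating P: multiply by T⁻¹ from the left and L⁻¹ from the right, so P = T⁻¹QL⁻¹.
det T = 5, so T⁻¹ = [[1/5, 2/5, 3/5], [-1/5, -7/5, -18/5], [0, 1, 2]].
det L = -3; the adjugate gives L⁻¹ = [[1/3, 2/3], [2/3, 1/3]].
T⁻¹Q = [[6, 0], [-5, 1], [7, -11]].
P = (T⁻¹Q)L⁻¹ = [[2, 4], [-1, -3], [-5, 1]].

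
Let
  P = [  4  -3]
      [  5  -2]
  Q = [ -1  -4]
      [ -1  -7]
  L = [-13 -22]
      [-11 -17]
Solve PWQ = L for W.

Left-multiply by P⁻¹ and right-multiply by Q⁻¹: W = P⁻¹LQ⁻¹.
det P = 7, so P⁻¹ = [[-2/7, 3/7], [-5/7, 4/7]].
det Q = 3; the adjugate gives Q⁻¹ = [[-7/3, 4/3], [1/3, -1/3]].
P⁻¹L = [[-1, -1], [3, 6]].
W = (P⁻¹L)Q⁻¹ = [[2, -1], [-5, 2]].

W = [[2, -1], [-5, 2]]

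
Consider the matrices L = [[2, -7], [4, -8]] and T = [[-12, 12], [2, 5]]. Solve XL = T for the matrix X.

X = [[4, -5], [-3, 2]]

L is on the right of X, so right-multiply by L⁻¹: X = TL⁻¹.
det L = 12, so L⁻¹ = [[-2/3, 7/12], [-1/3, 1/6]].
X = TL⁻¹ = [[-12, 12], [2, 5]] · [[-2/3, 7/12], [-1/3, 1/6]] = [[4, -5], [-3, 2]].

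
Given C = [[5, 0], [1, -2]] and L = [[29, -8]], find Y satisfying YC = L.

Y = [[5, 4]]

C is on the right of Y, so right-multiply by C⁻¹: Y = LC⁻¹.
det C = -10, so C⁻¹ = [[1/5, 0], [1/10, -1/2]].
Y = LC⁻¹ = [[29, -8]] · [[1/5, 0], [1/10, -1/2]] = [[5, 4]].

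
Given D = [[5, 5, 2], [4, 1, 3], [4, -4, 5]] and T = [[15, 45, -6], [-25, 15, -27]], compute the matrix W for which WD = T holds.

Right-multiplying both sides by D⁻¹ gives W = TD⁻¹.
det D = 5, so D⁻¹ = [[17/5, -33/5, 13/5], [-8/5, 17/5, -7/5], [-4, 8, -3]].
W = TD⁻¹ = [[15, 45, -6], [-25, 15, -27]] · [[17/5, -33/5, 13/5], [-8/5, 17/5, -7/5], [-4, 8, -3]] = [[3, 6, -6], [-1, 0, -5]].

W = [[3, 6, -6], [-1, 0, -5]]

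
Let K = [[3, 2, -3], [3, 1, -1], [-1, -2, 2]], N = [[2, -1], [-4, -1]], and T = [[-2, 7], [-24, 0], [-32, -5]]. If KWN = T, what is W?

W = [[-2, 3], [5, -4], [3, 1]]

W = K⁻¹TN⁻¹ (apply K⁻¹ on the left and N⁻¹ on the right).
det K = 5; the adjugate gives K⁻¹ = [[0, 2/5, 1/5], [-1, 3/5, -6/5], [-1, 4/5, -3/5]].
det N = -6, so N⁻¹ = [[1/6, -1/6], [-2/3, -1/3]].
K⁻¹T = [[-16, -1], [26, -1], [2, -4]].
W = (K⁻¹T)N⁻¹ = [[-2, 3], [5, -4], [3, 1]].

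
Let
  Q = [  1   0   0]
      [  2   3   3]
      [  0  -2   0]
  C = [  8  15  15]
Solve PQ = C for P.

P = [[-2, 5, 0]]

Q is on the right of P, so right-multiply by Q⁻¹: P = CQ⁻¹.
Q has determinant 6; Q⁻¹ = [[1, 0, 0], [0, 0, -1/2], [-2/3, 1/3, 1/2]].
P = CQ⁻¹ = [[8, 15, 15]] · [[1, 0, 0], [0, 0, -1/2], [-2/3, 1/3, 1/2]] = [[-2, 5, 0]].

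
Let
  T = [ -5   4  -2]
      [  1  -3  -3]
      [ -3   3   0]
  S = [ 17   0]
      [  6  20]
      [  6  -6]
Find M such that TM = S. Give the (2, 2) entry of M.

T is on the left of M, so left-multiply by T⁻¹: M = T⁻¹S.
T has determinant 3; T⁻¹ = [[3, -2, -6], [3, -2, -17/3], [-2, 1, 11/3]].
M = T⁻¹S = [[3, -2, -6], [3, -2, -17/3], [-2, 1, 11/3]] · [[17, 0], [6, 20], [6, -6]] = [[3, -4], [5, -6], [-6, -2]].

-6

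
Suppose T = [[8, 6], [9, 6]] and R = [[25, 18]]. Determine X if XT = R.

Since T sits to the right of X, X = RT⁻¹.
T has determinant -6; T⁻¹ = [[-1, 1], [3/2, -4/3]].
X = RT⁻¹ = [[25, 18]] · [[-1, 1], [3/2, -4/3]] = [[2, 1]].

X = [[2, 1]]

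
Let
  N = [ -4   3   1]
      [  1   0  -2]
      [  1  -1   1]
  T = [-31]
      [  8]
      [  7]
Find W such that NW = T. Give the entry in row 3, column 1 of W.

Left-multiplying both sides by N⁻¹ gives W = N⁻¹T.
det N = -2; the adjugate gives N⁻¹ = [[1, 2, 3], [3/2, 5/2, 7/2], [1/2, 1/2, 3/2]].
W = N⁻¹T = [[1, 2, 3], [3/2, 5/2, 7/2], [1/2, 1/2, 3/2]] · [[-31], [8], [7]] = [[6], [-2], [-1]].

-1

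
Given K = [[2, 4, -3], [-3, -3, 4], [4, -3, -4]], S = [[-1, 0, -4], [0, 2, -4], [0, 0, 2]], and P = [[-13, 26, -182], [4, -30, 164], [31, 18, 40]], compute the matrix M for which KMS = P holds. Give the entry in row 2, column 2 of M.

Left-multiply by K⁻¹ and right-multiply by S⁻¹: M = K⁻¹PS⁻¹.
det K = 1, so K⁻¹ = [[24, 25, 7], [4, 4, 1], [21, 22, 6]].
det S = -4, so S⁻¹ = [[-1, 0, -2], [0, 1/2, 1], [0, 0, 1/2]].
K⁻¹P = [[5, 0, 12], [-5, 2, -32], [1, -6, 26]].
M = (K⁻¹P)S⁻¹ = [[-5, 0, -4], [5, 1, -4], [-1, -3, 5]].

1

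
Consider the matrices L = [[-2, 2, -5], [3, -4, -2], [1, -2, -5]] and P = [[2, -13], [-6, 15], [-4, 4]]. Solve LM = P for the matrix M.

Left-multiplying both sides by L⁻¹ gives M = L⁻¹P.
det L = 4; the adjugate gives L⁻¹ = [[4, 5, -6], [13/4, 15/4, -19/4], [-1/2, -1/2, 1/2]].
M = L⁻¹P = [[4, 5, -6], [13/4, 15/4, -19/4], [-1/2, -1/2, 1/2]] · [[2, -13], [-6, 15], [-4, 4]] = [[2, -1], [3, -5], [0, 1]].

M = [[2, -1], [3, -5], [0, 1]]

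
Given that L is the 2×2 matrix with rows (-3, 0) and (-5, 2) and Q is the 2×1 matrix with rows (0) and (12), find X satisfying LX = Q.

X = [[0], [6]]

L is on the left of X, so left-multiply by L⁻¹: X = L⁻¹Q.
L has determinant -6; L⁻¹ = [[-1/3, 0], [-5/6, 1/2]].
X = L⁻¹Q = [[-1/3, 0], [-5/6, 1/2]] · [[0], [12]] = [[0], [6]].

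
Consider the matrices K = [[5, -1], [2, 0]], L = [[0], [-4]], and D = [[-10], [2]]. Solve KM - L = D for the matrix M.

M = [[-1], [5]]

KM = D + L = [[-10], [-2]].
Left-multiplying both sides by K⁻¹ gives M = K⁻¹(D + L).
det K = 2, so K⁻¹ = [[0, 1/2], [-1, 5/2]].
M = K⁻¹(D + L) = [[-1], [5]].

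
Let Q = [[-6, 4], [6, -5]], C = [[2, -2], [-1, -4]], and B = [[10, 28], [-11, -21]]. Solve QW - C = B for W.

W = [[-2, -5], [0, -1]]

QW = B + C = [[12, 26], [-12, -25]].
Q is on the left of W, so left-multiply by Q⁻¹: W = Q⁻¹(B + C).
det Q = 6; the adjugate gives Q⁻¹ = [[-5/6, -2/3], [-1, -1]].
W = Q⁻¹(B + C) = [[-2, -5], [0, -1]].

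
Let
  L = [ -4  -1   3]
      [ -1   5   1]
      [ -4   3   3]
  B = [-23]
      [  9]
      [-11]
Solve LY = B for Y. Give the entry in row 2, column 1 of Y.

L is on the left of Y, so left-multiply by L⁻¹: Y = L⁻¹B.
det L = 4, so L⁻¹ = [[3, 3, -4], [-1/4, 0, 1/4], [17/4, 4, -21/4]].
Y = L⁻¹B = [[3, 3, -4], [-1/4, 0, 1/4], [17/4, 4, -21/4]] · [[-23], [9], [-11]] = [[2], [3], [-4]].

3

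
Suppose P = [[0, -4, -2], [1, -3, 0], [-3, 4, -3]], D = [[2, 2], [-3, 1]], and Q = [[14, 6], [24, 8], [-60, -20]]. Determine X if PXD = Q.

X = [[-3, -1], [-3, 1], [4, -1]]

X = P⁻¹QD⁻¹ (apply P⁻¹ on the left and D⁻¹ on the right).
det P = -2, so P⁻¹ = [[-9/2, 10, 3], [-3/2, 3, 1], [5/2, -6, -2]].
D has determinant 8; D⁻¹ = [[1/8, -1/4], [3/8, 1/4]].
P⁻¹Q = [[-3, -7], [-9, -5], [11, 7]].
X = (P⁻¹Q)D⁻¹ = [[-3, -1], [-3, 1], [4, -1]].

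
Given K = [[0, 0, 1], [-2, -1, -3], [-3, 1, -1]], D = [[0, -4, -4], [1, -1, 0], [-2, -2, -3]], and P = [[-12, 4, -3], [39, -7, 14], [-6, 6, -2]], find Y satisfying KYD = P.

Left-multiply by K⁻¹ and right-multiply by D⁻¹: Y = K⁻¹PD⁻¹.
det K = -5, so K⁻¹ = [[-4/5, -1/5, -1/5], [-7/5, -3/5, 2/5], [1, 0, 0]].
D has determinant 4; D⁻¹ = [[3/4, -1, -1], [3/4, -2, -1], [-1, 2, 1]].
K⁻¹P = [[3, -3, 0], [-9, 1, -5], [-12, 4, -3]].
Y = (K⁻¹P)D⁻¹ = [[0, 3, 0], [-1, -3, 3], [-3, -2, 5]].

Y = [[0, 3, 0], [-1, -3, 3], [-3, -2, 5]]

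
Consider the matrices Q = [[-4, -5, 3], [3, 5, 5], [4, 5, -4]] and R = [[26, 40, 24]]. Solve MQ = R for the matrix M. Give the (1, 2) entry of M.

Q is on the right of M, so right-multiply by Q⁻¹: M = RQ⁻¹.
Q has determinant 5; Q⁻¹ = [[-9, -1, -8], [32/5, 4/5, 29/5], [-1, 0, -1]].
M = RQ⁻¹ = [[26, 40, 24]] · [[-9, -1, -8], [32/5, 4/5, 29/5], [-1, 0, -1]] = [[-2, 6, 0]].

6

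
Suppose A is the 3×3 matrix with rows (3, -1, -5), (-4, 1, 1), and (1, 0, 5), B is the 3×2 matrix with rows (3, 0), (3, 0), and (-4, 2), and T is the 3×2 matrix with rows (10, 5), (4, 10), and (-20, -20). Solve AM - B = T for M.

M = [[-4, -3], [-5, 1], [-4, -3]]

AM = T + B = [[13, 5], [7, 10], [-24, -18]].
Since A multiplies M on the left, M = A⁻¹(T + B).
det A = -1, so A⁻¹ = [[-5, -5, -4], [-21, -20, -17], [1, 1, 1]].
M = A⁻¹(T + B) = [[-4, -3], [-5, 1], [-4, -3]].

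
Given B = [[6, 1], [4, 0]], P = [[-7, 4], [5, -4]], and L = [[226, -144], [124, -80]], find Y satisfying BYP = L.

Isolating Y: multiply by B⁻¹ from the left and P⁻¹ from the right, so Y = B⁻¹LP⁻¹.
det B = -4, so B⁻¹ = [[0, 1/4], [1, -3/2]].
det P = 8; the adjugate gives P⁻¹ = [[-1/2, -1/2], [-5/8, -7/8]].
B⁻¹L = [[31, -20], [40, -24]].
Y = (B⁻¹L)P⁻¹ = [[-3, 2], [-5, 1]].

Y = [[-3, 2], [-5, 1]]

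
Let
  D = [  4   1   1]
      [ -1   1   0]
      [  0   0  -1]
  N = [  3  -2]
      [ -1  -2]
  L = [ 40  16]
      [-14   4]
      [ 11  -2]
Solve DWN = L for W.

W = [[3, -4], [-1, -2], [-3, 2]]

Isolating W: multiply by D⁻¹ from the left and N⁻¹ from the right, so W = D⁻¹LN⁻¹.
det D = -5, so D⁻¹ = [[1/5, -1/5, 1/5], [1/5, 4/5, 1/5], [0, 0, -1]].
det N = -8; the adjugate gives N⁻¹ = [[1/4, -1/4], [-1/8, -3/8]].
D⁻¹L = [[13, 2], [-1, 6], [-11, 2]].
W = (D⁻¹L)N⁻¹ = [[3, -4], [-1, -2], [-3, 2]].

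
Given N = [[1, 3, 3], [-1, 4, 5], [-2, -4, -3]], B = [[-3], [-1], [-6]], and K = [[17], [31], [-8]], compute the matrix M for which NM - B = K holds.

NM = K + B = [[14], [30], [-14]].
N is on the left of M, so left-multiply by N⁻¹: M = N⁻¹(K + B).
N has determinant 5; N⁻¹ = [[8/5, -3/5, 3/5], [-13/5, 3/5, -8/5], [12/5, -2/5, 7/5]].
M = N⁻¹(K + B) = [[-4], [4], [2]].

M = [[-4], [4], [2]]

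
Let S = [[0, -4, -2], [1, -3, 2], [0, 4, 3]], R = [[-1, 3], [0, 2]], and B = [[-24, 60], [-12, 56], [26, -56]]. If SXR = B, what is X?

X = S⁻¹BR⁻¹ (apply S⁻¹ on the left and R⁻¹ on the right).
det S = 4, so S⁻¹ = [[-17/4, 1, -7/2], [-3/4, 0, -1/2], [1, 0, 1]].
det R = -2; the adjugate gives R⁻¹ = [[-1, 3/2], [0, 1/2]].
S⁻¹B = [[-1, -3], [5, -17], [2, 4]].
X = (S⁻¹B)R⁻¹ = [[1, -3], [-5, -1], [-2, 5]].

X = [[1, -3], [-5, -1], [-2, 5]]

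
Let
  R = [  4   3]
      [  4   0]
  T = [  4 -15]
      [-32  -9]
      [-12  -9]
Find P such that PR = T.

R is on the right of P, so right-multiply by R⁻¹: P = TR⁻¹.
R has determinant -12; R⁻¹ = [[0, 1/4], [1/3, -1/3]].
P = TR⁻¹ = [[4, -15], [-32, -9], [-12, -9]] · [[0, 1/4], [1/3, -1/3]] = [[-5, 6], [-3, -5], [-3, 0]].

P = [[-5, 6], [-3, -5], [-3, 0]]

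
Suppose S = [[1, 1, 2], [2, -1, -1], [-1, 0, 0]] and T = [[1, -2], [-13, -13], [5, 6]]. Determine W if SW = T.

S is on the left of W, so left-multiply by S⁻¹: W = S⁻¹T.
S has determinant -1; S⁻¹ = [[0, 0, -1], [-1, -2, -5], [1, 1, 3]].
W = S⁻¹T = [[0, 0, -1], [-1, -2, -5], [1, 1, 3]] · [[1, -2], [-13, -13], [5, 6]] = [[-5, -6], [0, -2], [3, 3]].

W = [[-5, -6], [0, -2], [3, 3]]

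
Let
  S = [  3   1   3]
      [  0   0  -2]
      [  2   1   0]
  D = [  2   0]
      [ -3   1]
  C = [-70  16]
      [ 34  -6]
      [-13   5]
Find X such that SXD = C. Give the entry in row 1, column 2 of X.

2

Left-multiply by S⁻¹ and right-multiply by D⁻¹: X = S⁻¹CD⁻¹.
det S = 2; the adjugate gives S⁻¹ = [[1, 3/2, -1], [-2, -3, 3], [0, -1/2, 0]].
D has determinant 2; D⁻¹ = [[1/2, 0], [3/2, 1]].
S⁻¹C = [[-6, 2], [-1, 1], [-17, 3]].
X = (S⁻¹C)D⁻¹ = [[0, 2], [1, 1], [-4, 3]].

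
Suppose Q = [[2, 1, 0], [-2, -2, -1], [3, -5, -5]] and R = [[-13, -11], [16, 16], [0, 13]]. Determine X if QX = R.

X = [[-5, -4], [-3, -3], [0, -2]]

Since Q multiplies X on the left, X = Q⁻¹R.
det Q = -3, so Q⁻¹ = [[-5/3, -5/3, 1/3], [13/3, 10/3, -2/3], [-16/3, -13/3, 2/3]].
X = Q⁻¹R = [[-5/3, -5/3, 1/3], [13/3, 10/3, -2/3], [-16/3, -13/3, 2/3]] · [[-13, -11], [16, 16], [0, 13]] = [[-5, -4], [-3, -3], [0, -2]].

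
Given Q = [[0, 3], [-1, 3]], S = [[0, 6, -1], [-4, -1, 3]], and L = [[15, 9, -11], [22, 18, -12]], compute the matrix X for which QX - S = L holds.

X = [[-3, -2, -3], [5, 5, -4]]

QX = L + S = [[15, 15, -12], [18, 17, -9]].
Left-multiplying both sides by Q⁻¹ gives X = Q⁻¹(L + S).
Q has determinant 3; Q⁻¹ = [[1, -1], [1/3, 0]].
X = Q⁻¹(L + S) = [[-3, -2, -3], [5, 5, -4]].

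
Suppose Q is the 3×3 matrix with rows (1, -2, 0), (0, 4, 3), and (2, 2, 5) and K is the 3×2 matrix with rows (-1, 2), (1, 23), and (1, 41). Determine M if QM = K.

Since Q multiplies M on the left, M = Q⁻¹K.
Q has determinant 2; Q⁻¹ = [[7, 5, -3], [3, 5/2, -3/2], [-4, -3, 2]].
M = Q⁻¹K = [[7, 5, -3], [3, 5/2, -3/2], [-4, -3, 2]] · [[-1, 2], [1, 23], [1, 41]] = [[-5, 6], [-2, 2], [3, 5]].

M = [[-5, 6], [-2, 2], [3, 5]]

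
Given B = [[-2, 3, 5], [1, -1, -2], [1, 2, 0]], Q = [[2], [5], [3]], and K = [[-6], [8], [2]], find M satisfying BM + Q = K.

BM = K − Q = [[-8], [3], [-1]].
B is on the left of M, so left-multiply by B⁻¹: M = B⁻¹(K − Q).
B has determinant 1; B⁻¹ = [[4, 10, -1], [-2, -5, 1], [3, 7, -1]].
M = B⁻¹(K − Q) = [[-1], [0], [-2]].

M = [[-1], [0], [-2]]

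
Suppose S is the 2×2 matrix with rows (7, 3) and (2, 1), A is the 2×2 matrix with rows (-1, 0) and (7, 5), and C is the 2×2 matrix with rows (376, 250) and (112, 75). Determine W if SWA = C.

Left-multiply by S⁻¹ and right-multiply by A⁻¹: W = S⁻¹CA⁻¹.
S has determinant 1; S⁻¹ = [[1, -3], [-2, 7]].
det A = -5, so A⁻¹ = [[-1, 0], [7/5, 1/5]].
S⁻¹C = [[40, 25], [32, 25]].
W = (S⁻¹C)A⁻¹ = [[-5, 5], [3, 5]].

W = [[-5, 5], [3, 5]]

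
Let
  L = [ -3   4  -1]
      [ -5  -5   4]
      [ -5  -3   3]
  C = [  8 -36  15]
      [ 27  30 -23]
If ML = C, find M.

L is on the right of M, so right-multiply by L⁻¹: M = CL⁻¹.
L has determinant -1; L⁻¹ = [[3, 9, -11], [5, 14, -17], [10, 29, -35]].
M = CL⁻¹ = [[8, -36, 15], [27, 30, -23]] · [[3, 9, -11], [5, 14, -17], [10, 29, -35]] = [[-6, 3, -1], [1, -4, -2]].

M = [[-6, 3, -1], [1, -4, -2]]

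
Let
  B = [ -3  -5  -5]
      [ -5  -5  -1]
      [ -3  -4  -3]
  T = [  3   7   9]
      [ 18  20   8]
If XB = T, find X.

X = [[-3, 0, 2], [-1, -3, 0]]

Since B sits to the right of X, X = TB⁻¹.
det B = 2, so B⁻¹ = [[11/2, 5/2, -10], [-6, -3, 11], [5/2, 3/2, -5]].
X = TB⁻¹ = [[3, 7, 9], [18, 20, 8]] · [[11/2, 5/2, -10], [-6, -3, 11], [5/2, 3/2, -5]] = [[-3, 0, 2], [-1, -3, 0]].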